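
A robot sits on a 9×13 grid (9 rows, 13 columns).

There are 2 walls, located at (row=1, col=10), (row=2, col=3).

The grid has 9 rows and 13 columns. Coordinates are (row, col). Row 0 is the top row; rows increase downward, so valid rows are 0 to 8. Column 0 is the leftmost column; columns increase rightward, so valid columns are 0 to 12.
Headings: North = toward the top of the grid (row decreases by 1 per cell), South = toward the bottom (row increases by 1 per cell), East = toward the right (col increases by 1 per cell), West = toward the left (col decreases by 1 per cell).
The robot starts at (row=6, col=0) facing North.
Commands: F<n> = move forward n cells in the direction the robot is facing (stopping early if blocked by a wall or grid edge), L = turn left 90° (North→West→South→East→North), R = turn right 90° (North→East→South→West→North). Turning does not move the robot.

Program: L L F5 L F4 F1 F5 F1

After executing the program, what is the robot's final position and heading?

Answer: Final position: (row=8, col=11), facing East

Derivation:
Start: (row=6, col=0), facing North
  L: turn left, now facing West
  L: turn left, now facing South
  F5: move forward 2/5 (blocked), now at (row=8, col=0)
  L: turn left, now facing East
  F4: move forward 4, now at (row=8, col=4)
  F1: move forward 1, now at (row=8, col=5)
  F5: move forward 5, now at (row=8, col=10)
  F1: move forward 1, now at (row=8, col=11)
Final: (row=8, col=11), facing East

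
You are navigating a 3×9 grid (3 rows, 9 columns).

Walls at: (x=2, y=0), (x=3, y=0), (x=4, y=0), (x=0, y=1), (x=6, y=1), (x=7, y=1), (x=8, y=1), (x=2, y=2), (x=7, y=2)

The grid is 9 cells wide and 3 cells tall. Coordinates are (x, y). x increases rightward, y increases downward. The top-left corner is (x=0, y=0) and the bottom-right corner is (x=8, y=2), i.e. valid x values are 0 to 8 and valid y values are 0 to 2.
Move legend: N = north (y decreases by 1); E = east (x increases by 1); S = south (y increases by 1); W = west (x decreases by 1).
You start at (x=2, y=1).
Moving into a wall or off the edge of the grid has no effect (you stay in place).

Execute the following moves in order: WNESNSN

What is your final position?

Answer: Final position: (x=1, y=0)

Derivation:
Start: (x=2, y=1)
  W (west): (x=2, y=1) -> (x=1, y=1)
  N (north): (x=1, y=1) -> (x=1, y=0)
  E (east): blocked, stay at (x=1, y=0)
  S (south): (x=1, y=0) -> (x=1, y=1)
  N (north): (x=1, y=1) -> (x=1, y=0)
  S (south): (x=1, y=0) -> (x=1, y=1)
  N (north): (x=1, y=1) -> (x=1, y=0)
Final: (x=1, y=0)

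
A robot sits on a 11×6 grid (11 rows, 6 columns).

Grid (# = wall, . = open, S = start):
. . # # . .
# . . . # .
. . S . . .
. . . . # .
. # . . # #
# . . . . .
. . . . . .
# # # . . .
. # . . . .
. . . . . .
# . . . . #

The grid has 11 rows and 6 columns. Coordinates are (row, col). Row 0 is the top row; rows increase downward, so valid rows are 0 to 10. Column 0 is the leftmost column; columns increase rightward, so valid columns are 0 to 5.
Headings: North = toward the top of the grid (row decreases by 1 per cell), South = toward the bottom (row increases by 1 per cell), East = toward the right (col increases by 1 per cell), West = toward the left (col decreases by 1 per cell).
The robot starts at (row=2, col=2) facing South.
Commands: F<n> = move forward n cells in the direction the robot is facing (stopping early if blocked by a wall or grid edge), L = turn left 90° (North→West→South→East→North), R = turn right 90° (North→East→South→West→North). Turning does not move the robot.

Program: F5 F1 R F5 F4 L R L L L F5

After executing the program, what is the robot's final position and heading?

Answer: Final position: (row=6, col=0), facing North

Derivation:
Start: (row=2, col=2), facing South
  F5: move forward 4/5 (blocked), now at (row=6, col=2)
  F1: move forward 0/1 (blocked), now at (row=6, col=2)
  R: turn right, now facing West
  F5: move forward 2/5 (blocked), now at (row=6, col=0)
  F4: move forward 0/4 (blocked), now at (row=6, col=0)
  L: turn left, now facing South
  R: turn right, now facing West
  L: turn left, now facing South
  L: turn left, now facing East
  L: turn left, now facing North
  F5: move forward 0/5 (blocked), now at (row=6, col=0)
Final: (row=6, col=0), facing North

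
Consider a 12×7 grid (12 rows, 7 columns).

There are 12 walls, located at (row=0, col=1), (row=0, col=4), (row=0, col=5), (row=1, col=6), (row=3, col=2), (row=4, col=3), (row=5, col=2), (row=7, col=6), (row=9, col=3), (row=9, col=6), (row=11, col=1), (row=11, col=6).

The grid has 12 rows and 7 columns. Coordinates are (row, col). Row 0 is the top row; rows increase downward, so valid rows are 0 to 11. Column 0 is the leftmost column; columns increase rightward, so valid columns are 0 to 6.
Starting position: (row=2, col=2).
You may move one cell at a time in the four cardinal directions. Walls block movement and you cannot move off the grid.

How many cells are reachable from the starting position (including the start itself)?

Answer: Reachable cells: 71

Derivation:
BFS flood-fill from (row=2, col=2):
  Distance 0: (row=2, col=2)
  Distance 1: (row=1, col=2), (row=2, col=1), (row=2, col=3)
  Distance 2: (row=0, col=2), (row=1, col=1), (row=1, col=3), (row=2, col=0), (row=2, col=4), (row=3, col=1), (row=3, col=3)
  Distance 3: (row=0, col=3), (row=1, col=0), (row=1, col=4), (row=2, col=5), (row=3, col=0), (row=3, col=4), (row=4, col=1)
  Distance 4: (row=0, col=0), (row=1, col=5), (row=2, col=6), (row=3, col=5), (row=4, col=0), (row=4, col=2), (row=4, col=4), (row=5, col=1)
  Distance 5: (row=3, col=6), (row=4, col=5), (row=5, col=0), (row=5, col=4), (row=6, col=1)
  Distance 6: (row=4, col=6), (row=5, col=3), (row=5, col=5), (row=6, col=0), (row=6, col=2), (row=6, col=4), (row=7, col=1)
  Distance 7: (row=5, col=6), (row=6, col=3), (row=6, col=5), (row=7, col=0), (row=7, col=2), (row=7, col=4), (row=8, col=1)
  Distance 8: (row=6, col=6), (row=7, col=3), (row=7, col=5), (row=8, col=0), (row=8, col=2), (row=8, col=4), (row=9, col=1)
  Distance 9: (row=8, col=3), (row=8, col=5), (row=9, col=0), (row=9, col=2), (row=9, col=4), (row=10, col=1)
  Distance 10: (row=8, col=6), (row=9, col=5), (row=10, col=0), (row=10, col=2), (row=10, col=4)
  Distance 11: (row=10, col=3), (row=10, col=5), (row=11, col=0), (row=11, col=2), (row=11, col=4)
  Distance 12: (row=10, col=6), (row=11, col=3), (row=11, col=5)
Total reachable: 71 (grid has 72 open cells total)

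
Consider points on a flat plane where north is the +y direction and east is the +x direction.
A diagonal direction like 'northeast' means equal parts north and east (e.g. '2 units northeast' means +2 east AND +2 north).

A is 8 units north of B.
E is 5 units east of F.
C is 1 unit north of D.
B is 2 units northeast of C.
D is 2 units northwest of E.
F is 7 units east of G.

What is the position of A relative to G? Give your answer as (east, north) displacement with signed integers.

Answer: A is at (east=12, north=13) relative to G.

Derivation:
Place G at the origin (east=0, north=0).
  F is 7 units east of G: delta (east=+7, north=+0); F at (east=7, north=0).
  E is 5 units east of F: delta (east=+5, north=+0); E at (east=12, north=0).
  D is 2 units northwest of E: delta (east=-2, north=+2); D at (east=10, north=2).
  C is 1 unit north of D: delta (east=+0, north=+1); C at (east=10, north=3).
  B is 2 units northeast of C: delta (east=+2, north=+2); B at (east=12, north=5).
  A is 8 units north of B: delta (east=+0, north=+8); A at (east=12, north=13).
Therefore A relative to G: (east=12, north=13).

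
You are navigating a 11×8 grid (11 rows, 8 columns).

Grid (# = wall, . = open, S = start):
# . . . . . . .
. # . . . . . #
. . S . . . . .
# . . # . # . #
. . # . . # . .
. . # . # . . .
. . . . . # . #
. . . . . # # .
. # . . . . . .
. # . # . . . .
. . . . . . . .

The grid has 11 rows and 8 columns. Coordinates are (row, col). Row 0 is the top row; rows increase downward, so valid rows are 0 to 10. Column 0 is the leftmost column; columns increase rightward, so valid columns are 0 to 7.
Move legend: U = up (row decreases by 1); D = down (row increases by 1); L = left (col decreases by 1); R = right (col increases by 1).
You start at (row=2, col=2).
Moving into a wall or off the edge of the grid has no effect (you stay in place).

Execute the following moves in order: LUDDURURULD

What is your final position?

Start: (row=2, col=2)
  L (left): (row=2, col=2) -> (row=2, col=1)
  U (up): blocked, stay at (row=2, col=1)
  D (down): (row=2, col=1) -> (row=3, col=1)
  D (down): (row=3, col=1) -> (row=4, col=1)
  U (up): (row=4, col=1) -> (row=3, col=1)
  R (right): (row=3, col=1) -> (row=3, col=2)
  U (up): (row=3, col=2) -> (row=2, col=2)
  R (right): (row=2, col=2) -> (row=2, col=3)
  U (up): (row=2, col=3) -> (row=1, col=3)
  L (left): (row=1, col=3) -> (row=1, col=2)
  D (down): (row=1, col=2) -> (row=2, col=2)
Final: (row=2, col=2)

Answer: Final position: (row=2, col=2)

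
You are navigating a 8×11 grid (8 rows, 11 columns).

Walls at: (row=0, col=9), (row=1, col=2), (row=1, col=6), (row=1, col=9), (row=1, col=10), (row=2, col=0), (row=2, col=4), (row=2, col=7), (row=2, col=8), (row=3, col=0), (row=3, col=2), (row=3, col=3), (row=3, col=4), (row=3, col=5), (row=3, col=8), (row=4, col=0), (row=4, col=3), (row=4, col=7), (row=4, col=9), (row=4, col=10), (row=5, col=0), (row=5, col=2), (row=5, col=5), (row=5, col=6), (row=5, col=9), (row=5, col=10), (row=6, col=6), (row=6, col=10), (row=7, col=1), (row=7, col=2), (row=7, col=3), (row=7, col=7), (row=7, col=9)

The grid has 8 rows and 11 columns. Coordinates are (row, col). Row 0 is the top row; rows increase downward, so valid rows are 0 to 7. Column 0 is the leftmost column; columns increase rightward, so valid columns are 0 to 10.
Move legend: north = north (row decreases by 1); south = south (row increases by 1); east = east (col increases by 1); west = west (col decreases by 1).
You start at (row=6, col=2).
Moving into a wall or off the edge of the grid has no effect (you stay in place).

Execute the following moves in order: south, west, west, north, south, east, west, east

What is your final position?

Answer: Final position: (row=7, col=0)

Derivation:
Start: (row=6, col=2)
  south (south): blocked, stay at (row=6, col=2)
  west (west): (row=6, col=2) -> (row=6, col=1)
  west (west): (row=6, col=1) -> (row=6, col=0)
  north (north): blocked, stay at (row=6, col=0)
  south (south): (row=6, col=0) -> (row=7, col=0)
  east (east): blocked, stay at (row=7, col=0)
  west (west): blocked, stay at (row=7, col=0)
  east (east): blocked, stay at (row=7, col=0)
Final: (row=7, col=0)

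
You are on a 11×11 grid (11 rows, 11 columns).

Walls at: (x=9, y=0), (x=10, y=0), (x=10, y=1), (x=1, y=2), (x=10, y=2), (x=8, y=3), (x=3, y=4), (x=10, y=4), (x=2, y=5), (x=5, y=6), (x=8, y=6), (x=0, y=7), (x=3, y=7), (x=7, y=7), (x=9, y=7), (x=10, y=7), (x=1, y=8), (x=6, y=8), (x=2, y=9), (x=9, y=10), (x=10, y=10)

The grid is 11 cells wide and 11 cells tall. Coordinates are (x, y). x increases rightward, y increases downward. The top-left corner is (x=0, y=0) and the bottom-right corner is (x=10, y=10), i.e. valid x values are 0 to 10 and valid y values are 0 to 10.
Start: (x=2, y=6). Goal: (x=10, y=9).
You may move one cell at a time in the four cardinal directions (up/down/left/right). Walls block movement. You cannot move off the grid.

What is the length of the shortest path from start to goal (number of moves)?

BFS from (x=2, y=6) until reaching (x=10, y=9):
  Distance 0: (x=2, y=6)
  Distance 1: (x=1, y=6), (x=3, y=6), (x=2, y=7)
  Distance 2: (x=1, y=5), (x=3, y=5), (x=0, y=6), (x=4, y=6), (x=1, y=7), (x=2, y=8)
  Distance 3: (x=1, y=4), (x=0, y=5), (x=4, y=5), (x=4, y=7), (x=3, y=8)
  Distance 4: (x=1, y=3), (x=0, y=4), (x=2, y=4), (x=4, y=4), (x=5, y=5), (x=5, y=7), (x=4, y=8), (x=3, y=9)
  Distance 5: (x=0, y=3), (x=2, y=3), (x=4, y=3), (x=5, y=4), (x=6, y=5), (x=6, y=7), (x=5, y=8), (x=4, y=9), (x=3, y=10)
  Distance 6: (x=0, y=2), (x=2, y=2), (x=4, y=2), (x=3, y=3), (x=5, y=3), (x=6, y=4), (x=7, y=5), (x=6, y=6), (x=5, y=9), (x=2, y=10), (x=4, y=10)
  Distance 7: (x=0, y=1), (x=2, y=1), (x=4, y=1), (x=3, y=2), (x=5, y=2), (x=6, y=3), (x=7, y=4), (x=8, y=5), (x=7, y=6), (x=6, y=9), (x=1, y=10), (x=5, y=10)
  Distance 8: (x=0, y=0), (x=2, y=0), (x=4, y=0), (x=1, y=1), (x=3, y=1), (x=5, y=1), (x=6, y=2), (x=7, y=3), (x=8, y=4), (x=9, y=5), (x=1, y=9), (x=7, y=9), (x=0, y=10), (x=6, y=10)
  Distance 9: (x=1, y=0), (x=3, y=0), (x=5, y=0), (x=6, y=1), (x=7, y=2), (x=9, y=4), (x=10, y=5), (x=9, y=6), (x=7, y=8), (x=0, y=9), (x=8, y=9), (x=7, y=10)
  Distance 10: (x=6, y=0), (x=7, y=1), (x=8, y=2), (x=9, y=3), (x=10, y=6), (x=0, y=8), (x=8, y=8), (x=9, y=9), (x=8, y=10)
  Distance 11: (x=7, y=0), (x=8, y=1), (x=9, y=2), (x=10, y=3), (x=8, y=7), (x=9, y=8), (x=10, y=9)  <- goal reached here
One shortest path (11 moves): (x=2, y=6) -> (x=3, y=6) -> (x=4, y=6) -> (x=4, y=7) -> (x=5, y=7) -> (x=5, y=8) -> (x=5, y=9) -> (x=6, y=9) -> (x=7, y=9) -> (x=8, y=9) -> (x=9, y=9) -> (x=10, y=9)

Answer: Shortest path length: 11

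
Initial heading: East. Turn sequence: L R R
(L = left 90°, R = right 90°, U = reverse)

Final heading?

Start: East
  L (left (90° counter-clockwise)) -> North
  R (right (90° clockwise)) -> East
  R (right (90° clockwise)) -> South
Final: South

Answer: Final heading: South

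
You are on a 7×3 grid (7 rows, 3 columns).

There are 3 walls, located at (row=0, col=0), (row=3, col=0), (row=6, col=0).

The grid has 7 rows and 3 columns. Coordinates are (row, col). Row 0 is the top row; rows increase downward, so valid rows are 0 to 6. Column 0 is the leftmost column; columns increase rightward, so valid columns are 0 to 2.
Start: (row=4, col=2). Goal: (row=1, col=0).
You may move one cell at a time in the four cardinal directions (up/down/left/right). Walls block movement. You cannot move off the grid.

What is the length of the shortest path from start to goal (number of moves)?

BFS from (row=4, col=2) until reaching (row=1, col=0):
  Distance 0: (row=4, col=2)
  Distance 1: (row=3, col=2), (row=4, col=1), (row=5, col=2)
  Distance 2: (row=2, col=2), (row=3, col=1), (row=4, col=0), (row=5, col=1), (row=6, col=2)
  Distance 3: (row=1, col=2), (row=2, col=1), (row=5, col=0), (row=6, col=1)
  Distance 4: (row=0, col=2), (row=1, col=1), (row=2, col=0)
  Distance 5: (row=0, col=1), (row=1, col=0)  <- goal reached here
One shortest path (5 moves): (row=4, col=2) -> (row=4, col=1) -> (row=3, col=1) -> (row=2, col=1) -> (row=2, col=0) -> (row=1, col=0)

Answer: Shortest path length: 5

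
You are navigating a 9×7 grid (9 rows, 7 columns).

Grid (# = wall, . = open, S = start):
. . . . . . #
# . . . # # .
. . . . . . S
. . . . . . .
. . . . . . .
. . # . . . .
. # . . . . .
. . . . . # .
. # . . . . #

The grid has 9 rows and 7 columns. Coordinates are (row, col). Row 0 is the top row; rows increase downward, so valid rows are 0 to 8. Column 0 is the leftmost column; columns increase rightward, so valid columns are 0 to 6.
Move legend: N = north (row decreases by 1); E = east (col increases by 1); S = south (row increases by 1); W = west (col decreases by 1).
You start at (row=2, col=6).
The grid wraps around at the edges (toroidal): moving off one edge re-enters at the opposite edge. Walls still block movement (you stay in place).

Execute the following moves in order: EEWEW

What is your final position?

Start: (row=2, col=6)
  E (east): (row=2, col=6) -> (row=2, col=0)
  E (east): (row=2, col=0) -> (row=2, col=1)
  W (west): (row=2, col=1) -> (row=2, col=0)
  E (east): (row=2, col=0) -> (row=2, col=1)
  W (west): (row=2, col=1) -> (row=2, col=0)
Final: (row=2, col=0)

Answer: Final position: (row=2, col=0)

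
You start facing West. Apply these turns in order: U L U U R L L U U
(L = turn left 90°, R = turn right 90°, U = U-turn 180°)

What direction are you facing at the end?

Answer: Final heading: West

Derivation:
Start: West
  U (U-turn (180°)) -> East
  L (left (90° counter-clockwise)) -> North
  U (U-turn (180°)) -> South
  U (U-turn (180°)) -> North
  R (right (90° clockwise)) -> East
  L (left (90° counter-clockwise)) -> North
  L (left (90° counter-clockwise)) -> West
  U (U-turn (180°)) -> East
  U (U-turn (180°)) -> West
Final: West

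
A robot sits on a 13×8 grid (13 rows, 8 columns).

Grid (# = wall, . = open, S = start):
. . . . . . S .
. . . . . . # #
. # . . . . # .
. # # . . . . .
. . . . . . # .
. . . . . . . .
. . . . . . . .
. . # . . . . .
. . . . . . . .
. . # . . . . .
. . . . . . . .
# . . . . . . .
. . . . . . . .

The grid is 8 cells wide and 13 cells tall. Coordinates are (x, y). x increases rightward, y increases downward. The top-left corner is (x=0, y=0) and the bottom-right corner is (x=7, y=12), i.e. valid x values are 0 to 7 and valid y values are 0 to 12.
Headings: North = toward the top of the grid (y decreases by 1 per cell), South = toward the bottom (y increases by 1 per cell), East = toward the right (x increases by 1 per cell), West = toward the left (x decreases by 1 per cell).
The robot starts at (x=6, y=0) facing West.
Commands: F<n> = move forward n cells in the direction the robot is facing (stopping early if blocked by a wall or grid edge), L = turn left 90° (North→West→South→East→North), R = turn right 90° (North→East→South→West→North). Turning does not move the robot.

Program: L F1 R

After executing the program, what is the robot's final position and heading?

Start: (x=6, y=0), facing West
  L: turn left, now facing South
  F1: move forward 0/1 (blocked), now at (x=6, y=0)
  R: turn right, now facing West
Final: (x=6, y=0), facing West

Answer: Final position: (x=6, y=0), facing West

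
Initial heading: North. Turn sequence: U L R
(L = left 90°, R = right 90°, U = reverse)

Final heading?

Answer: Final heading: South

Derivation:
Start: North
  U (U-turn (180°)) -> South
  L (left (90° counter-clockwise)) -> East
  R (right (90° clockwise)) -> South
Final: South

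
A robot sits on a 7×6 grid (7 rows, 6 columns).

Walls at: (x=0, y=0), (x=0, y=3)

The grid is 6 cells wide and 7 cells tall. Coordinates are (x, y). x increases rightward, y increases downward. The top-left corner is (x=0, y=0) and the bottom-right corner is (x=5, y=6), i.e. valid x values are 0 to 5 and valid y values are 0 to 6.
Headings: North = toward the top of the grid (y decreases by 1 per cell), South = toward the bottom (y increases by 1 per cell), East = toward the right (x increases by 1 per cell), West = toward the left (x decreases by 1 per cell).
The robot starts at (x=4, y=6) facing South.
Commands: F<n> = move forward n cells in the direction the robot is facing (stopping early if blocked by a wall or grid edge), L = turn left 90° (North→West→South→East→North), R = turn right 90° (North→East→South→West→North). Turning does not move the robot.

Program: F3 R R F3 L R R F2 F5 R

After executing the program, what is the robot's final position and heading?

Answer: Final position: (x=5, y=3), facing South

Derivation:
Start: (x=4, y=6), facing South
  F3: move forward 0/3 (blocked), now at (x=4, y=6)
  R: turn right, now facing West
  R: turn right, now facing North
  F3: move forward 3, now at (x=4, y=3)
  L: turn left, now facing West
  R: turn right, now facing North
  R: turn right, now facing East
  F2: move forward 1/2 (blocked), now at (x=5, y=3)
  F5: move forward 0/5 (blocked), now at (x=5, y=3)
  R: turn right, now facing South
Final: (x=5, y=3), facing South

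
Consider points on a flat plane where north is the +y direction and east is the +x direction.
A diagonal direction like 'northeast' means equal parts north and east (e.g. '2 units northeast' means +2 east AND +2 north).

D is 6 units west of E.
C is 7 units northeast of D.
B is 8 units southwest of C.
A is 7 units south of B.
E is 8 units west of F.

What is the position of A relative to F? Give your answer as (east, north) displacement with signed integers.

Place F at the origin (east=0, north=0).
  E is 8 units west of F: delta (east=-8, north=+0); E at (east=-8, north=0).
  D is 6 units west of E: delta (east=-6, north=+0); D at (east=-14, north=0).
  C is 7 units northeast of D: delta (east=+7, north=+7); C at (east=-7, north=7).
  B is 8 units southwest of C: delta (east=-8, north=-8); B at (east=-15, north=-1).
  A is 7 units south of B: delta (east=+0, north=-7); A at (east=-15, north=-8).
Therefore A relative to F: (east=-15, north=-8).

Answer: A is at (east=-15, north=-8) relative to F.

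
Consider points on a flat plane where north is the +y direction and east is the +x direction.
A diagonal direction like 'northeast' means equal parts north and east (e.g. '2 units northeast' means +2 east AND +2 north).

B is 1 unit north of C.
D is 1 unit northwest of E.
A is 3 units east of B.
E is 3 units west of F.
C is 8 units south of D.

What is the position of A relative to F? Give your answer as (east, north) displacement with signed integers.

Place F at the origin (east=0, north=0).
  E is 3 units west of F: delta (east=-3, north=+0); E at (east=-3, north=0).
  D is 1 unit northwest of E: delta (east=-1, north=+1); D at (east=-4, north=1).
  C is 8 units south of D: delta (east=+0, north=-8); C at (east=-4, north=-7).
  B is 1 unit north of C: delta (east=+0, north=+1); B at (east=-4, north=-6).
  A is 3 units east of B: delta (east=+3, north=+0); A at (east=-1, north=-6).
Therefore A relative to F: (east=-1, north=-6).

Answer: A is at (east=-1, north=-6) relative to F.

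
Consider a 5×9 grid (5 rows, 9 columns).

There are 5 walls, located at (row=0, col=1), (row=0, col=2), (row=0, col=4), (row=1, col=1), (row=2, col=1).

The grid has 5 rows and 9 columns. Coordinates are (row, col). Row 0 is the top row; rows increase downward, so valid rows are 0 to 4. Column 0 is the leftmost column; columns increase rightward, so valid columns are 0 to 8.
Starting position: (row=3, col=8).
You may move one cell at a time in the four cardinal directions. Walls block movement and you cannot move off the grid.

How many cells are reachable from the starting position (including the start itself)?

Answer: Reachable cells: 40

Derivation:
BFS flood-fill from (row=3, col=8):
  Distance 0: (row=3, col=8)
  Distance 1: (row=2, col=8), (row=3, col=7), (row=4, col=8)
  Distance 2: (row=1, col=8), (row=2, col=7), (row=3, col=6), (row=4, col=7)
  Distance 3: (row=0, col=8), (row=1, col=7), (row=2, col=6), (row=3, col=5), (row=4, col=6)
  Distance 4: (row=0, col=7), (row=1, col=6), (row=2, col=5), (row=3, col=4), (row=4, col=5)
  Distance 5: (row=0, col=6), (row=1, col=5), (row=2, col=4), (row=3, col=3), (row=4, col=4)
  Distance 6: (row=0, col=5), (row=1, col=4), (row=2, col=3), (row=3, col=2), (row=4, col=3)
  Distance 7: (row=1, col=3), (row=2, col=2), (row=3, col=1), (row=4, col=2)
  Distance 8: (row=0, col=3), (row=1, col=2), (row=3, col=0), (row=4, col=1)
  Distance 9: (row=2, col=0), (row=4, col=0)
  Distance 10: (row=1, col=0)
  Distance 11: (row=0, col=0)
Total reachable: 40 (grid has 40 open cells total)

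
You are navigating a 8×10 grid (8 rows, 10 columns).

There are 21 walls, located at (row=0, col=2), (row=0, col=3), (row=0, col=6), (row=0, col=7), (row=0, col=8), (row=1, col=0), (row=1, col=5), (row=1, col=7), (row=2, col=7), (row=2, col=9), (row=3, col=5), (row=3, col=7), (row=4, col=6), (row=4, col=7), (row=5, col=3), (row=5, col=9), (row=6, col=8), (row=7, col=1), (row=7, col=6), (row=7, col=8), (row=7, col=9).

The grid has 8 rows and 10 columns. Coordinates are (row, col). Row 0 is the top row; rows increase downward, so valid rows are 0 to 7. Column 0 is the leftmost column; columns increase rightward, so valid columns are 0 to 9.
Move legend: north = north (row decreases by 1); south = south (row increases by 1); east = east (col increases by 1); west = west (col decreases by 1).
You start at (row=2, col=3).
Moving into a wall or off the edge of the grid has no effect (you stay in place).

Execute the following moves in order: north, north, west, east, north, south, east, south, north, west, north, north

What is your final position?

Start: (row=2, col=3)
  north (north): (row=2, col=3) -> (row=1, col=3)
  north (north): blocked, stay at (row=1, col=3)
  west (west): (row=1, col=3) -> (row=1, col=2)
  east (east): (row=1, col=2) -> (row=1, col=3)
  north (north): blocked, stay at (row=1, col=3)
  south (south): (row=1, col=3) -> (row=2, col=3)
  east (east): (row=2, col=3) -> (row=2, col=4)
  south (south): (row=2, col=4) -> (row=3, col=4)
  north (north): (row=3, col=4) -> (row=2, col=4)
  west (west): (row=2, col=4) -> (row=2, col=3)
  north (north): (row=2, col=3) -> (row=1, col=3)
  north (north): blocked, stay at (row=1, col=3)
Final: (row=1, col=3)

Answer: Final position: (row=1, col=3)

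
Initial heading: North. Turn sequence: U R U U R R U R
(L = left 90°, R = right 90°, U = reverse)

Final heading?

Start: North
  U (U-turn (180°)) -> South
  R (right (90° clockwise)) -> West
  U (U-turn (180°)) -> East
  U (U-turn (180°)) -> West
  R (right (90° clockwise)) -> North
  R (right (90° clockwise)) -> East
  U (U-turn (180°)) -> West
  R (right (90° clockwise)) -> North
Final: North

Answer: Final heading: North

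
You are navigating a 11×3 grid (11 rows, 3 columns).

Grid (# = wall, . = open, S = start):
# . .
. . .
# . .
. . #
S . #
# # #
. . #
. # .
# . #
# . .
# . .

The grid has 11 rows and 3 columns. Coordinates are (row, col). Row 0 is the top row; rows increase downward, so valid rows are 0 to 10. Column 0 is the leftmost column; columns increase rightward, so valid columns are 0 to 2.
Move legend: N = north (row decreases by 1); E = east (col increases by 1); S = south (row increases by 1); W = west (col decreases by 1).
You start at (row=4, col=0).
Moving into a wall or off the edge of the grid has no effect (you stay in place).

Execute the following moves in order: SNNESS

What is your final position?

Start: (row=4, col=0)
  S (south): blocked, stay at (row=4, col=0)
  N (north): (row=4, col=0) -> (row=3, col=0)
  N (north): blocked, stay at (row=3, col=0)
  E (east): (row=3, col=0) -> (row=3, col=1)
  S (south): (row=3, col=1) -> (row=4, col=1)
  S (south): blocked, stay at (row=4, col=1)
Final: (row=4, col=1)

Answer: Final position: (row=4, col=1)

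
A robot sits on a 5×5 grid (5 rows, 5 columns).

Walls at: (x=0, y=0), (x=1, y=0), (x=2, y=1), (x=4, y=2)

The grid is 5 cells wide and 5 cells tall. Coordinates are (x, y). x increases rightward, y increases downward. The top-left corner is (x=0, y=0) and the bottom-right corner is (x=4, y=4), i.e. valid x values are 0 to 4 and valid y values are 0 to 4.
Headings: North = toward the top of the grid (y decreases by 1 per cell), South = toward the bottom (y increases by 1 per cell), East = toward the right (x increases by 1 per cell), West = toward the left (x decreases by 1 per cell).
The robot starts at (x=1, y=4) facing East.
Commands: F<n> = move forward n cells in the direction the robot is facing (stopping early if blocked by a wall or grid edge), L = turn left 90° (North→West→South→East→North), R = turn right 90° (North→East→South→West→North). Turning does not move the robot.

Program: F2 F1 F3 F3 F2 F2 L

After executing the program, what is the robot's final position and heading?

Answer: Final position: (x=4, y=4), facing North

Derivation:
Start: (x=1, y=4), facing East
  F2: move forward 2, now at (x=3, y=4)
  F1: move forward 1, now at (x=4, y=4)
  F3: move forward 0/3 (blocked), now at (x=4, y=4)
  F3: move forward 0/3 (blocked), now at (x=4, y=4)
  F2: move forward 0/2 (blocked), now at (x=4, y=4)
  F2: move forward 0/2 (blocked), now at (x=4, y=4)
  L: turn left, now facing North
Final: (x=4, y=4), facing North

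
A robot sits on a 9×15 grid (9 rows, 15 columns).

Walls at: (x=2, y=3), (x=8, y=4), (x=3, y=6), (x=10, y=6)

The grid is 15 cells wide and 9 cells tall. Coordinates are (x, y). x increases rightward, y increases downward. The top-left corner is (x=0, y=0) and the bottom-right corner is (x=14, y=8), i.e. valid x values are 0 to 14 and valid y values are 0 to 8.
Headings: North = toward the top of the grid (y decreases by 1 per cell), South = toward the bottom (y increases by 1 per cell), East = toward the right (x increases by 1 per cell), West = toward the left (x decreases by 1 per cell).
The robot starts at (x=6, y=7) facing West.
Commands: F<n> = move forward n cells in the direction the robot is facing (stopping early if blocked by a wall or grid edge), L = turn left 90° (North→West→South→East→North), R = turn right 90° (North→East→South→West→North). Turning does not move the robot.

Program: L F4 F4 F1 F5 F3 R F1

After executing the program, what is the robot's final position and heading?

Answer: Final position: (x=5, y=8), facing West

Derivation:
Start: (x=6, y=7), facing West
  L: turn left, now facing South
  F4: move forward 1/4 (blocked), now at (x=6, y=8)
  F4: move forward 0/4 (blocked), now at (x=6, y=8)
  F1: move forward 0/1 (blocked), now at (x=6, y=8)
  F5: move forward 0/5 (blocked), now at (x=6, y=8)
  F3: move forward 0/3 (blocked), now at (x=6, y=8)
  R: turn right, now facing West
  F1: move forward 1, now at (x=5, y=8)
Final: (x=5, y=8), facing West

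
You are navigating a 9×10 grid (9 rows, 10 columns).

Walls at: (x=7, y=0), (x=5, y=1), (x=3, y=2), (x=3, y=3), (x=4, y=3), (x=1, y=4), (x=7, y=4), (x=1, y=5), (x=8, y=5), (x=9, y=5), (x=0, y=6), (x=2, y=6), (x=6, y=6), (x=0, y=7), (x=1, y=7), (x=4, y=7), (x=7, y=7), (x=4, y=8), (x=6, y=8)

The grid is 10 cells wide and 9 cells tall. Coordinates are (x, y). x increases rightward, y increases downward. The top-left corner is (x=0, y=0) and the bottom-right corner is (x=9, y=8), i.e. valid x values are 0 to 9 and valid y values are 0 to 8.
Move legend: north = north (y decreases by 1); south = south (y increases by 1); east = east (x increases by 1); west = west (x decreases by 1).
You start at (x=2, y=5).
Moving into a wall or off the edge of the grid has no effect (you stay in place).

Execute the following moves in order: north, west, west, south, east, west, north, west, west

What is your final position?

Start: (x=2, y=5)
  north (north): (x=2, y=5) -> (x=2, y=4)
  west (west): blocked, stay at (x=2, y=4)
  west (west): blocked, stay at (x=2, y=4)
  south (south): (x=2, y=4) -> (x=2, y=5)
  east (east): (x=2, y=5) -> (x=3, y=5)
  west (west): (x=3, y=5) -> (x=2, y=5)
  north (north): (x=2, y=5) -> (x=2, y=4)
  west (west): blocked, stay at (x=2, y=4)
  west (west): blocked, stay at (x=2, y=4)
Final: (x=2, y=4)

Answer: Final position: (x=2, y=4)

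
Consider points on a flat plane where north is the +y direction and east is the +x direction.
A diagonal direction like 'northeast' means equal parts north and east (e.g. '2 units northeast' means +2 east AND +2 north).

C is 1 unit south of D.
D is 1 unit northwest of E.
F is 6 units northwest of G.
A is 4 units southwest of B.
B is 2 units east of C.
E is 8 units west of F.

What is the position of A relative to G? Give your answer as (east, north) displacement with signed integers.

Answer: A is at (east=-17, north=2) relative to G.

Derivation:
Place G at the origin (east=0, north=0).
  F is 6 units northwest of G: delta (east=-6, north=+6); F at (east=-6, north=6).
  E is 8 units west of F: delta (east=-8, north=+0); E at (east=-14, north=6).
  D is 1 unit northwest of E: delta (east=-1, north=+1); D at (east=-15, north=7).
  C is 1 unit south of D: delta (east=+0, north=-1); C at (east=-15, north=6).
  B is 2 units east of C: delta (east=+2, north=+0); B at (east=-13, north=6).
  A is 4 units southwest of B: delta (east=-4, north=-4); A at (east=-17, north=2).
Therefore A relative to G: (east=-17, north=2).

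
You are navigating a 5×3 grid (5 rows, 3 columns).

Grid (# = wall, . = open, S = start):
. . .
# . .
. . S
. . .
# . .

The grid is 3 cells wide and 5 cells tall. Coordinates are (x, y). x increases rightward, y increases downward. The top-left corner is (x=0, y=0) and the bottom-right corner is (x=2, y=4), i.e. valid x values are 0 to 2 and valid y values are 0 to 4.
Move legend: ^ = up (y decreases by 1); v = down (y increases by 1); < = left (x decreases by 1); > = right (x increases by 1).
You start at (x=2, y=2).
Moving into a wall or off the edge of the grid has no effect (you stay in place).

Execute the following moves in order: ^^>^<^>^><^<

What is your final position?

Start: (x=2, y=2)
  ^ (up): (x=2, y=2) -> (x=2, y=1)
  ^ (up): (x=2, y=1) -> (x=2, y=0)
  > (right): blocked, stay at (x=2, y=0)
  ^ (up): blocked, stay at (x=2, y=0)
  < (left): (x=2, y=0) -> (x=1, y=0)
  ^ (up): blocked, stay at (x=1, y=0)
  > (right): (x=1, y=0) -> (x=2, y=0)
  ^ (up): blocked, stay at (x=2, y=0)
  > (right): blocked, stay at (x=2, y=0)
  < (left): (x=2, y=0) -> (x=1, y=0)
  ^ (up): blocked, stay at (x=1, y=0)
  < (left): (x=1, y=0) -> (x=0, y=0)
Final: (x=0, y=0)

Answer: Final position: (x=0, y=0)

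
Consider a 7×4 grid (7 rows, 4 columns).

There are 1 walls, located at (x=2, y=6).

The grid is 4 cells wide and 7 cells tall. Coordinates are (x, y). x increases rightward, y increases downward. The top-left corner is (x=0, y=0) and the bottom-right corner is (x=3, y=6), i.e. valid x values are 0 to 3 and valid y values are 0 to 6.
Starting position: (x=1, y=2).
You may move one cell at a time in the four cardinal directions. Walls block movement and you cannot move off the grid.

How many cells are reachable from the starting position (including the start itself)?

BFS flood-fill from (x=1, y=2):
  Distance 0: (x=1, y=2)
  Distance 1: (x=1, y=1), (x=0, y=2), (x=2, y=2), (x=1, y=3)
  Distance 2: (x=1, y=0), (x=0, y=1), (x=2, y=1), (x=3, y=2), (x=0, y=3), (x=2, y=3), (x=1, y=4)
  Distance 3: (x=0, y=0), (x=2, y=0), (x=3, y=1), (x=3, y=3), (x=0, y=4), (x=2, y=4), (x=1, y=5)
  Distance 4: (x=3, y=0), (x=3, y=4), (x=0, y=5), (x=2, y=5), (x=1, y=6)
  Distance 5: (x=3, y=5), (x=0, y=6)
  Distance 6: (x=3, y=6)
Total reachable: 27 (grid has 27 open cells total)

Answer: Reachable cells: 27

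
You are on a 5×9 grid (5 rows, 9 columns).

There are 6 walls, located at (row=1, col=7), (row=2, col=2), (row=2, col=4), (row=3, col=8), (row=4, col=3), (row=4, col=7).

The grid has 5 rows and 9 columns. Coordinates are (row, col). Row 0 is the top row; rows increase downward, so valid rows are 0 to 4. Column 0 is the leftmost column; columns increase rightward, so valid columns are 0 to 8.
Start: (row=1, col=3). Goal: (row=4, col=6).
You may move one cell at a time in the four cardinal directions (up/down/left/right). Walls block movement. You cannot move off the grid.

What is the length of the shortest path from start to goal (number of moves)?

Answer: Shortest path length: 6

Derivation:
BFS from (row=1, col=3) until reaching (row=4, col=6):
  Distance 0: (row=1, col=3)
  Distance 1: (row=0, col=3), (row=1, col=2), (row=1, col=4), (row=2, col=3)
  Distance 2: (row=0, col=2), (row=0, col=4), (row=1, col=1), (row=1, col=5), (row=3, col=3)
  Distance 3: (row=0, col=1), (row=0, col=5), (row=1, col=0), (row=1, col=6), (row=2, col=1), (row=2, col=5), (row=3, col=2), (row=3, col=4)
  Distance 4: (row=0, col=0), (row=0, col=6), (row=2, col=0), (row=2, col=6), (row=3, col=1), (row=3, col=5), (row=4, col=2), (row=4, col=4)
  Distance 5: (row=0, col=7), (row=2, col=7), (row=3, col=0), (row=3, col=6), (row=4, col=1), (row=4, col=5)
  Distance 6: (row=0, col=8), (row=2, col=8), (row=3, col=7), (row=4, col=0), (row=4, col=6)  <- goal reached here
One shortest path (6 moves): (row=1, col=3) -> (row=1, col=4) -> (row=1, col=5) -> (row=1, col=6) -> (row=2, col=6) -> (row=3, col=6) -> (row=4, col=6)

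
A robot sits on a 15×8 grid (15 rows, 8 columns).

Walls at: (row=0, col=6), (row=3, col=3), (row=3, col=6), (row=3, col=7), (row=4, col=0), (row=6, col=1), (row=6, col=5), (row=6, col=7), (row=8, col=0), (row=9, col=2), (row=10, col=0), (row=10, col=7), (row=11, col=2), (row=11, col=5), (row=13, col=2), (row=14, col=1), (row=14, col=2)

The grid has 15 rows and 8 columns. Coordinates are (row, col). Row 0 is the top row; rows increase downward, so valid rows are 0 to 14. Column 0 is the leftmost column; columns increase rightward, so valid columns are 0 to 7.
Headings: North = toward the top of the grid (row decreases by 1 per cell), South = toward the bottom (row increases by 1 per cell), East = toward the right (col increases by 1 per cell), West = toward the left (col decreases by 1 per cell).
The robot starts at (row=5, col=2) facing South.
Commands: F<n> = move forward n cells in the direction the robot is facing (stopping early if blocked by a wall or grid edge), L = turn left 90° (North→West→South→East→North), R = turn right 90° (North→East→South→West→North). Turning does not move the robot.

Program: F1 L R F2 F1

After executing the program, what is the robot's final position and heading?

Start: (row=5, col=2), facing South
  F1: move forward 1, now at (row=6, col=2)
  L: turn left, now facing East
  R: turn right, now facing South
  F2: move forward 2, now at (row=8, col=2)
  F1: move forward 0/1 (blocked), now at (row=8, col=2)
Final: (row=8, col=2), facing South

Answer: Final position: (row=8, col=2), facing South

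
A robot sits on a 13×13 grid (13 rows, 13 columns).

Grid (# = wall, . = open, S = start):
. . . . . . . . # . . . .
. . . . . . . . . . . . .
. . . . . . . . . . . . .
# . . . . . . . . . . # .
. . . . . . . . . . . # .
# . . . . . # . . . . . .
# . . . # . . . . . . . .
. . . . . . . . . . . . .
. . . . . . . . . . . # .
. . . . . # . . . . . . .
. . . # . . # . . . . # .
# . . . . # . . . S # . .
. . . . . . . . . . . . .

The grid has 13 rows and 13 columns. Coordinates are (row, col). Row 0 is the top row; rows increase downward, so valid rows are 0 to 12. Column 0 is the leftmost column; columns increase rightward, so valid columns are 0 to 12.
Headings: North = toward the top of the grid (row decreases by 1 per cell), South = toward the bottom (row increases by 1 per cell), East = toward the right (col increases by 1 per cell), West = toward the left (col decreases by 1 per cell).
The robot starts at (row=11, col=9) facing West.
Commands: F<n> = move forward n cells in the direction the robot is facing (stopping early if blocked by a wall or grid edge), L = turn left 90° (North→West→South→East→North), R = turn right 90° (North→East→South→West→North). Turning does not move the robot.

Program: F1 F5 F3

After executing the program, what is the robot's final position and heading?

Answer: Final position: (row=11, col=6), facing West

Derivation:
Start: (row=11, col=9), facing West
  F1: move forward 1, now at (row=11, col=8)
  F5: move forward 2/5 (blocked), now at (row=11, col=6)
  F3: move forward 0/3 (blocked), now at (row=11, col=6)
Final: (row=11, col=6), facing West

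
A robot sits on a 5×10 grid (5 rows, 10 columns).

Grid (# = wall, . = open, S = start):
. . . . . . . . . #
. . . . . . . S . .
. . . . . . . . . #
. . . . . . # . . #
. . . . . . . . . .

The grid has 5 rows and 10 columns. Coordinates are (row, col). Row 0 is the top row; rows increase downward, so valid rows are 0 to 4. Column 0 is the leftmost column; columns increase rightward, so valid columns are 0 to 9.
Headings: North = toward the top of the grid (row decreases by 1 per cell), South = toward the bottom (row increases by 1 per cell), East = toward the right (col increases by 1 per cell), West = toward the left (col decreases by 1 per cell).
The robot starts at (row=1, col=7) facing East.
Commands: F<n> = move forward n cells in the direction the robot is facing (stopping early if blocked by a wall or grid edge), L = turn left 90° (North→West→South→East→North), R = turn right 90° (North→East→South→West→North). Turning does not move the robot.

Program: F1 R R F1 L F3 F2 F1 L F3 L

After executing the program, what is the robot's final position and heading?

Answer: Final position: (row=4, col=9), facing North

Derivation:
Start: (row=1, col=7), facing East
  F1: move forward 1, now at (row=1, col=8)
  R: turn right, now facing South
  R: turn right, now facing West
  F1: move forward 1, now at (row=1, col=7)
  L: turn left, now facing South
  F3: move forward 3, now at (row=4, col=7)
  F2: move forward 0/2 (blocked), now at (row=4, col=7)
  F1: move forward 0/1 (blocked), now at (row=4, col=7)
  L: turn left, now facing East
  F3: move forward 2/3 (blocked), now at (row=4, col=9)
  L: turn left, now facing North
Final: (row=4, col=9), facing North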